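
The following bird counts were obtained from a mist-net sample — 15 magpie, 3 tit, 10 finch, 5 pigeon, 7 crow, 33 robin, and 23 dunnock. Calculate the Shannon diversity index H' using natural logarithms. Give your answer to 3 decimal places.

1.688

Total N = 15+3+10+5+7+33+23 = 96, so the proportions are 0.15625, 0.03125, 0.10417, 0.05208, 0.07292, 0.34375, 0.23958 (working shown to 5 dp, full precision carried).
Each pᵢ ln pᵢ term: 0.15625×(-1.85630)=-0.29005, 0.03125×(-3.46574)=-0.10830, 0.10417×(-2.26176)=-0.23560, 0.05208×(-2.95491)=-0.15390, 0.07292×(-2.61844)=-0.19093, 0.34375×(-1.06784)=-0.36707, 0.23958×(-1.42885)=-0.34233.
Sum = -1.68818, so H' = 1.688.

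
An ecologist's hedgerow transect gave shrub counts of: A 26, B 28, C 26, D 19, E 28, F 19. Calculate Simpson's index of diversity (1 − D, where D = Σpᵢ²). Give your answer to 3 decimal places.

Total N = 26+28+26+19+28+19 = 146, so the proportions are 0.17808, 0.19178, 0.17808, 0.13014, 0.19178, 0.13014 (working shown to 5 dp, full precision carried).
D = 0.17808² + 0.19178² + 0.17808² + 0.13014² + 0.19178² + 0.13014² = 0.03171 + 0.03678 + 0.03171 + 0.01694 + 0.03678 + 0.01694 = 0.17086.
So 1 − D = 0.82914, i.e. 0.829 to 3 decimal places.

0.829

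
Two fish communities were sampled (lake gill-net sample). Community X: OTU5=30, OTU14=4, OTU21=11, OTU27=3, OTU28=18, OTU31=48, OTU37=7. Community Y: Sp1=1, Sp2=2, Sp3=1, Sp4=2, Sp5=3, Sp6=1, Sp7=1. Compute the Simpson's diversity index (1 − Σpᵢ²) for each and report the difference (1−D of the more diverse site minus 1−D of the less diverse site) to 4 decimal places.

Community X: N=121, proportions 0.247934, 0.033058, 0.090909, 0.024793, 0.14876, 0.396694, 0.057851, giving 1−D = 0.745714 (working shown to 6 dp, full precision carried).
Community Y: N=11, proportions 0.090909, 0.181818, 0.090909, 0.181818, 0.272727, 0.090909, 0.090909, giving 1−D = 0.826446.
Difference = |0.745714 − 0.826446| = 0.080732, i.e. 0.0807 to 4 decimal places.

0.0807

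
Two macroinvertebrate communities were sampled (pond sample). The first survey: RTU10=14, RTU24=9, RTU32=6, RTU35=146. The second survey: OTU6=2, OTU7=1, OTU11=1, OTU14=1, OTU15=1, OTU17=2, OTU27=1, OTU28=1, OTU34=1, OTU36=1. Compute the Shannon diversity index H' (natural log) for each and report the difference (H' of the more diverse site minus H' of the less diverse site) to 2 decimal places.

The first survey: N=175, proportions 0.08, 0.0514, 0.0343, 0.8343, giving H' = 0.6215 (working shown to 4 dp, full precision carried).
The second survey: N=12, proportions 0.1667, 0.0833, 0.0833, 0.0833, 0.0833, 0.1667, 0.0833, 0.0833, 0.0833, 0.0833, giving H' = 2.2539.
Difference = |0.6215 − 2.2539| = 1.6324, i.e. 1.63 to 2 decimal places.

1.63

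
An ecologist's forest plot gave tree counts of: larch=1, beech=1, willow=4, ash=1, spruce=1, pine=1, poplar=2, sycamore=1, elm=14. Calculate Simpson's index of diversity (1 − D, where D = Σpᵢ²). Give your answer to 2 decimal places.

0.67

Total N = 1+1+4+1+1+1+2+1+14 = 26, so the proportions are 0.0385, 0.0385, 0.1538, 0.0385, 0.0385, 0.0385, 0.0769, 0.0385, 0.5385 (working shown to 4 dp, full precision carried).
D = 0.0385² + 0.0385² + 0.1538² + 0.0385² + 0.0385² + 0.0385² + 0.0769² + 0.0385² + 0.5385² = 0.0015 + 0.0015 + 0.0237 + 0.0015 + 0.0015 + 0.0015 + 0.0059 + 0.0015 + 0.2899 = 0.3284.
So 1 − D = 0.6716, i.e. 0.67 to 2 decimal places.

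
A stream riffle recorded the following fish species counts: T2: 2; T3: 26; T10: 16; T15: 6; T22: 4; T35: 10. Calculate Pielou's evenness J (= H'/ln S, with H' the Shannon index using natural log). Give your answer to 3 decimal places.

0.841

Total N = 2+26+16+6+4+10 = 64, so the proportions are 0.03125, 0.40625, 0.25, 0.09375, 0.0625, 0.15625 (working shown to 5 dp, full precision carried).
H' = −Σ pᵢ ln pᵢ = −((-0.10830) + (-0.36594) + (-0.34657) + (-0.22192) + (-0.17329) + (-0.29005)) = 1.50607.
With S = 6 species, ln S = 1.79176, so J = 1.50607/1.79176 = 0.84056, i.e. 0.841 to 3 decimal places.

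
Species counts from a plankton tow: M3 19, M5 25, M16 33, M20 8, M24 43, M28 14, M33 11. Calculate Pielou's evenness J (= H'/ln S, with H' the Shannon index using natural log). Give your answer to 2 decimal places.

Total N = 19+25+33+8+43+14+11 = 153, so the proportions are 0.1242, 0.1634, 0.2157, 0.0523, 0.281, 0.0915, 0.0719 (working shown to 4 dp, full precision carried).
H' = −Σ pᵢ ln pᵢ = −((-0.2590) + (-0.2960) + (-0.3308) + (-0.1543) + (-0.3567) + (-0.2188) + (-0.1893)) = 1.8050.
With S = 7 species, ln S = 1.9459, so J = 1.8050/1.9459 = 0.9276, i.e. 0.93 to 2 decimal places.

0.93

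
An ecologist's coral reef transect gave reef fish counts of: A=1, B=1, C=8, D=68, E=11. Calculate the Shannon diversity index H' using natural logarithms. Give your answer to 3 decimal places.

0.781

Total N = 1+1+8+68+11 = 89, so the proportions are 0.01124, 0.01124, 0.08989, 0.76404, 0.1236 (working shown to 5 dp, full precision carried).
Each pᵢ ln pᵢ term: 0.01124×(-4.48864)=-0.05043, 0.01124×(-4.48864)=-0.05043, 0.08989×(-2.40919)=-0.21656, 0.76404×(-0.26913)=-0.20563, 0.1236×(-2.09074)=-0.25841.
Sum = -0.78146, so H' = 0.781.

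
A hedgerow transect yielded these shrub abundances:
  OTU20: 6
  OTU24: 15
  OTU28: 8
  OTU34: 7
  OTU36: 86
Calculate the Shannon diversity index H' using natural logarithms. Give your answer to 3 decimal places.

0.995

Total N = 6+15+8+7+86 = 122, so the proportions are 0.04918, 0.12295, 0.06557, 0.05738, 0.70492 (working shown to 5 dp, full precision carried).
Each pᵢ ln pᵢ term: 0.04918×(-3.01226)=-0.14814, 0.12295×(-2.09597)=-0.25770, 0.06557×(-2.72458)=-0.17866, 0.05738×(-2.85811)=-0.16399, 0.70492×(-0.34967)=-0.24649.
Sum = -0.99499, so H' = 0.995.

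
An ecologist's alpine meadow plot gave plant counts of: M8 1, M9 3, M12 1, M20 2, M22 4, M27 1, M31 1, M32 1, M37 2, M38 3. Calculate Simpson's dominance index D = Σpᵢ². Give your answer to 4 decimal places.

Total N = 1+3+1+2+4+1+1+1+2+3 = 19, so the proportions are 0.052632, 0.157895, 0.052632, 0.105263, 0.210526, 0.052632, 0.052632, 0.052632, 0.105263, 0.157895 (working shown to 6 dp, full precision carried).
D = 0.052632² + 0.157895² + 0.052632² + 0.105263² + 0.210526² + 0.052632² + 0.052632² + 0.052632² + 0.105263² + 0.157895² = 0.002770 + 0.024931 + 0.002770 + 0.011080 + 0.044321 + 0.002770 + 0.002770 + 0.002770 + 0.011080 + 0.024931 = 0.130194.
To 4 decimal places, D = 0.1302.

0.1302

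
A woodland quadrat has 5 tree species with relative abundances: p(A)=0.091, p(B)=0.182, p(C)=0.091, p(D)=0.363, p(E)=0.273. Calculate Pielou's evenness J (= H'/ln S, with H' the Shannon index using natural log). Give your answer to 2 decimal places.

0.91

H' = −Σ pᵢ ln pᵢ = −((-0.2181) + (-0.3101) + (-0.2181) + (-0.3678) + (-0.3544)) = 1.4686 (working shown to 4 dp, full precision carried).
With S = 5 species, ln S = 1.6094, so J = 1.4686/1.6094 = 0.9125, i.e. 0.91 to 2 decimal places.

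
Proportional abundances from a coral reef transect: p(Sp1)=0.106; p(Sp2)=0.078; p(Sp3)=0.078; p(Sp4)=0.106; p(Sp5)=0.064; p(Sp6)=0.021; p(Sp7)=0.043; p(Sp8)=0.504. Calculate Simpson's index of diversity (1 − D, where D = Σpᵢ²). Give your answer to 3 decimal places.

D = 0.106² + 0.078² + 0.078² + 0.106² + 0.064² + 0.021² + 0.043² + 0.504² = 0.01124 + 0.00608 + 0.00608 + 0.01124 + 0.00410 + 0.00044 + 0.00185 + 0.25402 = 0.29504 (working shown to 5 dp, full precision carried).
So 1 − D = 0.70496, i.e. 0.705 to 3 decimal places.

0.705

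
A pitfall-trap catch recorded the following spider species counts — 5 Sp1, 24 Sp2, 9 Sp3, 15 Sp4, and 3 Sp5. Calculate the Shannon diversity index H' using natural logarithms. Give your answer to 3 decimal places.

Total N = 5+24+9+15+3 = 56, so the proportions are 0.08929, 0.42857, 0.16071, 0.26786, 0.05357 (working shown to 5 dp, full precision carried).
Each pᵢ ln pᵢ term: 0.08929×(-2.41591)=-0.21571, 0.42857×(-0.84730)=-0.36313, 0.16071×(-1.82813)=-0.29381, 0.26786×(-1.31730)=-0.35285, 0.05357×(-2.92674)=-0.15679.
Sum = -1.38228, so H' = 1.382.

1.382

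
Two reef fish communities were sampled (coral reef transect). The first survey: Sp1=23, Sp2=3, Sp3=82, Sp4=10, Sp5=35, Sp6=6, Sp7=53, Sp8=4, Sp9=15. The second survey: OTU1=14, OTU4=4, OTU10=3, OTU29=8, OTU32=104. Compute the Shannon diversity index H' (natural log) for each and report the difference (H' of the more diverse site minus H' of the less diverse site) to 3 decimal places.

The first survey: N=231, proportions 0.09957, 0.01299, 0.35498, 0.04329, 0.15152, 0.02597, 0.22944, 0.01732, 0.06494, giving H' = 1.75598 (working shown to 5 dp, full precision carried).
The second survey: N=133, proportions 0.10526, 0.03008, 0.02256, 0.06015, 0.78195, giving H' = 0.78930.
Difference = |1.75598 − 0.78930| = 0.96668, i.e. 0.967 to 3 decimal places.

0.967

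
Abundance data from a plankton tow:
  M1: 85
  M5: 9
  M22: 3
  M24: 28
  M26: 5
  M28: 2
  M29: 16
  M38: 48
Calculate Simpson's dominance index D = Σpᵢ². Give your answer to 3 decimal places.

Total N = 85+9+3+28+5+2+16+48 = 196, so the proportions are 0.43367, 0.04592, 0.01531, 0.14286, 0.02551, 0.0102, 0.08163, 0.2449 (working shown to 5 dp, full precision carried).
D = 0.43367² + 0.04592² + 0.01531² + 0.14286² + 0.02551² + 0.0102² + 0.08163² + 0.2449² = 0.18807 + 0.00211 + 0.00023 + 0.02041 + 0.00065 + 0.00010 + 0.00666 + 0.05998 = 0.27822.
To 3 decimal places, D = 0.278.

0.278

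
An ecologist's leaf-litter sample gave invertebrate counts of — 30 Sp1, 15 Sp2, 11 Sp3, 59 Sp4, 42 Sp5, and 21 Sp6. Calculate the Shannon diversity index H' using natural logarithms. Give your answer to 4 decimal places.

Total N = 30+15+11+59+42+21 = 178, so the proportions are 0.168539, 0.08427, 0.061798, 0.331461, 0.235955, 0.117978 (working shown to 6 dp, full precision carried).
Each pᵢ ln pᵢ term: 0.168539×(-1.780586)=-0.300099, 0.08427×(-2.473733)=-0.208461, 0.061798×(-2.783888)=-0.172038, 0.331461×(-1.104246)=-0.366014, 0.235955×(-1.444114)=-0.340746, 0.117978×(-2.137261)=-0.252149.
Sum = -1.639506, so H' = 1.6395.

1.6395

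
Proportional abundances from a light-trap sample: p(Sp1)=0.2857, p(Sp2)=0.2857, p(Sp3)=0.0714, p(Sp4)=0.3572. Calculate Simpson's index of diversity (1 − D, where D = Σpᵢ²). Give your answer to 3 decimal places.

D = 0.2857² + 0.2857² + 0.0714² + 0.3572² = 0.08162 + 0.08162 + 0.00510 + 0.12759 = 0.29594 (working shown to 5 dp, full precision carried).
So 1 − D = 0.70406, i.e. 0.704 to 3 decimal places.

0.704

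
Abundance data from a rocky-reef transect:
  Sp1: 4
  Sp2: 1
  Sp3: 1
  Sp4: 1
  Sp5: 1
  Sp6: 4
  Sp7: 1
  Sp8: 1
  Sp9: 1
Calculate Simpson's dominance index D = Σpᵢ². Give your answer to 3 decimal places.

0.173

Total N = 4+1+1+1+1+4+1+1+1 = 15, so the proportions are 0.26667, 0.06667, 0.06667, 0.06667, 0.06667, 0.26667, 0.06667, 0.06667, 0.06667 (working shown to 5 dp, full precision carried).
D = 0.26667² + 0.06667² + 0.06667² + 0.06667² + 0.06667² + 0.26667² + 0.06667² + 0.06667² + 0.06667² = 0.07111 + 0.00444 + 0.00444 + 0.00444 + 0.00444 + 0.07111 + 0.00444 + 0.00444 + 0.00444 = 0.17333.
To 3 decimal places, D = 0.173.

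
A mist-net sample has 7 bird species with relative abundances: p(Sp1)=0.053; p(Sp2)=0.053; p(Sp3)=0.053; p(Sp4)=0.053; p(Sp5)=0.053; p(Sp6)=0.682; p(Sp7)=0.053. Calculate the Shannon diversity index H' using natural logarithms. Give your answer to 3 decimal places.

Each pᵢ ln pᵢ term (working shown to 5 dp, full precision carried): 0.053×(-2.93746)=-0.15569, 0.053×(-2.93746)=-0.15569, 0.053×(-2.93746)=-0.15569, 0.053×(-2.93746)=-0.15569, 0.053×(-2.93746)=-0.15569, 0.682×(-0.38273)=-0.26102, 0.053×(-2.93746)=-0.15569.
Sum = -1.19513, so H' = 1.195.

1.195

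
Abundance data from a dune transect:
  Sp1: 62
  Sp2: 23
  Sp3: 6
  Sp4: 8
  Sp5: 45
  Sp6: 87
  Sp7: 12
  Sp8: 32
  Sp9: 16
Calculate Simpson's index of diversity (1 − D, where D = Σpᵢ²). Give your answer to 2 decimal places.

0.82

Total N = 62+23+6+8+45+87+12+32+16 = 291, so the proportions are 0.2131, 0.079, 0.0206, 0.0275, 0.1546, 0.299, 0.0412, 0.11, 0.055 (working shown to 4 dp, full precision carried).
D = 0.2131² + 0.079² + 0.0206² + 0.0275² + 0.1546² + 0.299² + 0.0412² + 0.11² + 0.055² = 0.0454 + 0.0062 + 0.0004 + 0.0008 + 0.0239 + 0.0894 + 0.0017 + 0.0121 + 0.0030 = 0.1829.
So 1 − D = 0.8171, i.e. 0.82 to 2 decimal places.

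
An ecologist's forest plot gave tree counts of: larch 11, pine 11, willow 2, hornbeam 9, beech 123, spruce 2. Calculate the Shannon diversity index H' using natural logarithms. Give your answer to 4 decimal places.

0.8398

Total N = 11+11+2+9+123+2 = 158, so the proportions are 0.06962, 0.06962, 0.012658, 0.056962, 0.778481, 0.012658 (working shown to 6 dp, full precision carried).
Each pᵢ ln pᵢ term: 0.06962×(-2.664700)=-0.185517, 0.06962×(-2.664700)=-0.185517, 0.012658×(-4.369448)=-0.055309, 0.056962×(-2.865370)=-0.163217, 0.778481×(-0.250411)=-0.194940, 0.012658×(-4.369448)=-0.055309.
Sum = -0.839810, so H' = 0.8398.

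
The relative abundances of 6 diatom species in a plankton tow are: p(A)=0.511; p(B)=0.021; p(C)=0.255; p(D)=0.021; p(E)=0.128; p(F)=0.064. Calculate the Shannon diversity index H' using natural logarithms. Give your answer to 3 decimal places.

1.293

Each pᵢ ln pᵢ term (working shown to 5 dp, full precision carried): 0.511×(-0.67139)=-0.34308, 0.021×(-3.86323)=-0.08113, 0.255×(-1.36649)=-0.34846, 0.021×(-3.86323)=-0.08113, 0.128×(-2.05573)=-0.26313, 0.064×(-2.74887)=-0.17593.
Sum = -1.29285, so H' = 1.293.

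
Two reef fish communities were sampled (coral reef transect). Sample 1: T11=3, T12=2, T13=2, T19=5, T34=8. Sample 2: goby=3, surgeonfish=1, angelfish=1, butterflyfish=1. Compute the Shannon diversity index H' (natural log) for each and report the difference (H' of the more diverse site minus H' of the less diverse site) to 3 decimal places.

Sample 1: N=20, proportions 0.15, 0.1, 0.1, 0.25, 0.4, giving H' = 1.45817 (working shown to 5 dp, full precision carried).
Sample 2: N=6, proportions 0.5, 0.16667, 0.16667, 0.16667, giving H' = 1.24245.
Difference = |1.45817 − 1.24245| = 0.21572, i.e. 0.216 to 3 decimal places.

0.216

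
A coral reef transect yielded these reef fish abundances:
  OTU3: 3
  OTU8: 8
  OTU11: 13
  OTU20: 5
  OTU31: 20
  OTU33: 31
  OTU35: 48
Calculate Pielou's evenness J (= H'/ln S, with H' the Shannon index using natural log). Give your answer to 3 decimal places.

0.833

Total N = 3+8+13+5+20+31+48 = 128, so the proportions are 0.02344, 0.0625, 0.10156, 0.03906, 0.15625, 0.24219, 0.375 (working shown to 5 dp, full precision carried).
H' = −Σ pᵢ ln pᵢ = −((-0.08797) + (-0.17329) + (-0.23228) + (-0.12666) + (-0.29005) + (-0.34343) + (-0.36781)) = 1.62149.
With S = 7 species, ln S = 1.94591, so J = 1.62149/1.94591 = 0.83328, i.e. 0.833 to 3 decimal places.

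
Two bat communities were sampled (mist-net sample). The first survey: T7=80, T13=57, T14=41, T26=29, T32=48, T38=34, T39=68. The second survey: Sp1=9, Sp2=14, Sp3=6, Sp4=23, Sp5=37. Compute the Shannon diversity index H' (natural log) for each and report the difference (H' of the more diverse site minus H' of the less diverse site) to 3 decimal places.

0.471

The first survey: N=357, proportions 0.22409, 0.15966, 0.11485, 0.08123, 0.13445, 0.09524, 0.19048, giving H' = 1.89016 (working shown to 5 dp, full precision carried).
The second survey: N=89, proportions 0.10112, 0.1573, 0.06742, 0.25843, 0.41573, giving H' = 1.41906.
Difference = |1.89016 − 1.41906| = 0.47110, i.e. 0.471 to 3 decimal places.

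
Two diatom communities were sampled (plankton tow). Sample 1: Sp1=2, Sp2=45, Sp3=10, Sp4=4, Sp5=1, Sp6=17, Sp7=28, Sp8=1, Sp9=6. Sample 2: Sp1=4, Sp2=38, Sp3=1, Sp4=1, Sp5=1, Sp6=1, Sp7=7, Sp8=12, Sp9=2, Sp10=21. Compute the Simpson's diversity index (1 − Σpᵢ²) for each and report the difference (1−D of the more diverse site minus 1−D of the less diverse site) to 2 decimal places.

Sample 1: N=114, proportions 0.0175, 0.3947, 0.0877, 0.0351, 0.0088, 0.1491, 0.2456, 0.0088, 0.0526, giving 1−D = 0.7495 (working shown to 4 dp, full precision carried).
Sample 2: N=88, proportions 0.0455, 0.4318, 0.0114, 0.0114, 0.0114, 0.0114, 0.0795, 0.1364, 0.0227, 0.2386, giving 1−D = 0.7286.
Difference = |0.7495 − 0.7286| = 0.0209, i.e. 0.02 to 2 decimal places.

0.02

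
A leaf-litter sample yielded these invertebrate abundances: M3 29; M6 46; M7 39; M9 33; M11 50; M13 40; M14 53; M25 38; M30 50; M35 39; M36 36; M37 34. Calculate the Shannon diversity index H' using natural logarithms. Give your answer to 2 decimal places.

Total N = 29+46+39+33+50+40+53+38+50+39+36+34 = 487, so the proportions are 0.0595, 0.0945, 0.0801, 0.0678, 0.1027, 0.0821, 0.1088, 0.078, 0.1027, 0.0801, 0.0739, 0.0698 (working shown to 4 dp, full precision carried).
Each pᵢ ln pᵢ term: 0.0595×(-2.8210)=-0.1680, 0.0945×(-2.3596)=-0.2229, 0.0801×(-2.5247)=-0.2022, 0.0678×(-2.6918)=-0.1824, 0.1027×(-2.2762)=-0.2337, 0.0821×(-2.4994)=-0.2053, 0.1088×(-2.2180)=-0.2414, 0.078×(-2.5507)=-0.1990, 0.1027×(-2.2762)=-0.2337, 0.0801×(-2.5247)=-0.2022, 0.0739×(-2.6047)=-0.1925, 0.0698×(-2.6619)=-0.1858.
Sum = -2.4691, so H' = 2.47.

2.47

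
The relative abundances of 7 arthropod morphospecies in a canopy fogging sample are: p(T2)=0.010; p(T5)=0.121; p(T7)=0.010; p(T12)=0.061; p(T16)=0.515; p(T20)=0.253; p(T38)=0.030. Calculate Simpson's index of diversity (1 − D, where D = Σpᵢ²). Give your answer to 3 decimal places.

0.651

D = 0.01² + 0.121² + 0.01² + 0.061² + 0.515² + 0.253² + 0.03² = 0.00010 + 0.01464 + 0.00010 + 0.00372 + 0.26522 + 0.06401 + 0.00090 = 0.34870 (working shown to 5 dp, full precision carried).
So 1 − D = 0.65130, i.e. 0.651 to 3 decimal places.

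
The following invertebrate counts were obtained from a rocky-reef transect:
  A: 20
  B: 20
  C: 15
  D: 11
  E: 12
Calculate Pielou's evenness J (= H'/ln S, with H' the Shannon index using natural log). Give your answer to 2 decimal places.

Total N = 20+20+15+11+12 = 78, so the proportions are 0.2564, 0.2564, 0.1923, 0.141, 0.1538 (working shown to 4 dp, full precision carried).
H' = −Σ pᵢ ln pᵢ = −((-0.3490) + (-0.3490) + (-0.3170) + (-0.2762) + (-0.2880)) = 1.5792.
With S = 5 species, ln S = 1.6094, so J = 1.5792/1.6094 = 0.9812, i.e. 0.98 to 2 decimal places.

0.98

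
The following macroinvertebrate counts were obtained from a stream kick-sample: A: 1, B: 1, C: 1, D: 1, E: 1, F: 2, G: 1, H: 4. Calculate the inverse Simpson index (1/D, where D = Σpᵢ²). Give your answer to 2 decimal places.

5.54

Total N = 1+1+1+1+1+2+1+4 = 12, so the proportions are 0.083333, 0.083333, 0.083333, 0.083333, 0.083333, 0.166667, 0.083333, 0.333333 (working shown to 6 dp, full precision carried).
D = 0.083333² + 0.083333² + 0.083333² + 0.083333² + 0.083333² + 0.166667² + 0.083333² + 0.333333² = 0.006944 + 0.006944 + 0.006944 + 0.006944 + 0.006944 + 0.027778 + 0.006944 + 0.111111 = 0.180556.
So 1/D = 5.5385, i.e. 5.54 to 2 decimal places.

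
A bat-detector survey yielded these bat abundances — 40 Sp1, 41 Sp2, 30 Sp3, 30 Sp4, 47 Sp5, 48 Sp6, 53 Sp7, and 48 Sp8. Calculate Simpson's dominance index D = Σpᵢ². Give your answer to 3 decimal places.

Total N = 40+41+30+30+47+48+53+48 = 337, so the proportions are 0.118694, 0.121662, 0.089021, 0.089021, 0.139466, 0.142433, 0.15727, 0.142433 (working shown to 6 dp, full precision carried).
D = 0.118694² + 0.121662² + 0.089021² + 0.089021² + 0.139466² + 0.142433² + 0.15727² + 0.142433² = 0.014088 + 0.014802 + 0.007925 + 0.007925 + 0.019451 + 0.020287 + 0.024734 + 0.020287 = 0.129498.
To 3 decimal places, D = 0.129.

0.129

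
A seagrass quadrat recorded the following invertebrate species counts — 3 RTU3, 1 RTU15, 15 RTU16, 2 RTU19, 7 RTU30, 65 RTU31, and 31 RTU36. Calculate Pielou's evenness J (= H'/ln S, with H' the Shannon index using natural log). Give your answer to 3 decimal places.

0.667

Total N = 3+1+15+2+7+65+31 = 124, so the proportions are 0.02419, 0.00806, 0.12097, 0.01613, 0.05645, 0.52419, 0.25 (working shown to 5 dp, full precision carried).
H' = −Σ pᵢ ln pᵢ = −((-0.09004) + (-0.03887) + (-0.25551) + (-0.06657) + (-0.16226) + (-0.33857) + (-0.34657)) = 1.29840.
With S = 7 species, ln S = 1.94591, so J = 1.29840/1.94591 = 0.66725, i.e. 0.667 to 3 decimal places.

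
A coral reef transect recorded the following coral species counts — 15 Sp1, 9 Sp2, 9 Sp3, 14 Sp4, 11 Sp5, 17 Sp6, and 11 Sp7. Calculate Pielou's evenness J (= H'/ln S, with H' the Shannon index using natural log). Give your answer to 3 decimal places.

Total N = 15+9+9+14+11+17+11 = 86, so the proportions are 0.17442, 0.10465, 0.10465, 0.16279, 0.12791, 0.19767, 0.12791 (working shown to 5 dp, full precision carried).
H' = −Σ pᵢ ln pᵢ = −((-0.30459) + (-0.23621) + (-0.23621) + (-0.29551) + (-0.26303) + (-0.32046) + (-0.26303)) = 1.91905.
With S = 7 species, ln S = 1.94591, so J = 1.91905/1.94591 = 0.98619, i.e. 0.986 to 3 decimal places.

0.986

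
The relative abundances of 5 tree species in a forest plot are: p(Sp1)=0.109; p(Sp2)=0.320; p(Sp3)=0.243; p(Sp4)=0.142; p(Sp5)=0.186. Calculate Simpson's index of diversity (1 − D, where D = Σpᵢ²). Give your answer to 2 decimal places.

D = 0.109² + 0.32² + 0.243² + 0.142² + 0.186² = 0.0119 + 0.1024 + 0.0590 + 0.0202 + 0.0346 = 0.2281 (working shown to 4 dp, full precision carried).
So 1 − D = 0.7719, i.e. 0.77 to 2 decimal places.

0.77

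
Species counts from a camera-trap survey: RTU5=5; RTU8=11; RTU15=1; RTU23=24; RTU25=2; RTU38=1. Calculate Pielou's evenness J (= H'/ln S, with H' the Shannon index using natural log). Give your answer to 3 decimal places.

Total N = 5+11+1+24+2+1 = 44, so the proportions are 0.11364, 0.25, 0.02273, 0.54545, 0.04545, 0.02273 (working shown to 5 dp, full precision carried).
H' = −Σ pᵢ ln pᵢ = −((-0.24713) + (-0.34657) + (-0.08600) + (-0.33062) + (-0.14050) + (-0.08600)) = 1.23683.
With S = 6 species, ln S = 1.79176, so J = 1.23683/1.79176 = 0.69029, i.e. 0.690 to 3 decimal places.

0.690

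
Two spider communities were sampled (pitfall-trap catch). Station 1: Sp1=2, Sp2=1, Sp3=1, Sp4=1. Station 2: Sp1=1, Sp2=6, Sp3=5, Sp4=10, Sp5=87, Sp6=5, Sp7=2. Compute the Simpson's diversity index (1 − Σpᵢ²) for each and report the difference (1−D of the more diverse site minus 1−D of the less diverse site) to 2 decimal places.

0.30

Station 1: N=5, proportions 0.4, 0.2, 0.2, 0.2, giving 1−D = 0.7200 (working shown to 4 dp, full precision carried).
Station 2: N=116, proportions 0.0086, 0.0517, 0.0431, 0.0862, 0.75, 0.0431, 0.0172, giving 1−D = 0.4233.
Difference = |0.7200 − 0.4233| = 0.2967, i.e. 0.30 to 2 decimal places.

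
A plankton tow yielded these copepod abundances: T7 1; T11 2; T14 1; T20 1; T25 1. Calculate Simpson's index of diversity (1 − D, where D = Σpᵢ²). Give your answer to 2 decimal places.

0.78

Total N = 1+2+1+1+1 = 6, so the proportions are 0.1667, 0.3333, 0.1667, 0.1667, 0.1667 (working shown to 4 dp, full precision carried).
D = 0.1667² + 0.3333² + 0.1667² + 0.1667² + 0.1667² = 0.0278 + 0.1111 + 0.0278 + 0.0278 + 0.0278 = 0.2222.
So 1 − D = 0.7778, i.e. 0.78 to 2 decimal places.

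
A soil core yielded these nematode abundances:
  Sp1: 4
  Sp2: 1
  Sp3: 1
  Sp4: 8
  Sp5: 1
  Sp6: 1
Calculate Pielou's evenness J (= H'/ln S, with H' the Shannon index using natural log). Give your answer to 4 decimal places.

0.7737

Total N = 4+1+1+8+1+1 = 16, so the proportions are 0.25, 0.0625, 0.0625, 0.5, 0.0625, 0.0625 (working shown to 6 dp, full precision carried).
H' = −Σ pᵢ ln pᵢ = −((-0.346574) + (-0.173287) + (-0.173287) + (-0.346574) + (-0.173287) + (-0.173287)) = 1.386294.
With S = 6 species, ln S = 1.791759, so J = 1.386294/1.791759 = 0.773706, i.e. 0.7737 to 4 decimal places.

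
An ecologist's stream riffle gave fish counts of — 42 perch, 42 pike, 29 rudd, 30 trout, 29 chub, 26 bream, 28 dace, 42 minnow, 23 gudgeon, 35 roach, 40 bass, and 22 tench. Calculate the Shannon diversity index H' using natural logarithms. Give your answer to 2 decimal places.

2.46

Total N = 42+42+29+30+29+26+28+42+23+35+40+22 = 388, so the proportions are 0.1082, 0.1082, 0.0747, 0.0773, 0.0747, 0.067, 0.0722, 0.1082, 0.0593, 0.0902, 0.1031, 0.0567 (working shown to 4 dp, full precision carried).
Each pᵢ ln pᵢ term: 0.1082×(-2.2233)=-0.2407, 0.1082×(-2.2233)=-0.2407, 0.0747×(-2.5937)=-0.1939, 0.0773×(-2.5598)=-0.1979, 0.0747×(-2.5937)=-0.1939, 0.067×(-2.7029)=-0.1811, 0.0722×(-2.6288)=-0.1897, 0.1082×(-2.2233)=-0.2407, 0.0593×(-2.8255)=-0.1675, 0.0902×(-2.4057)=-0.2170, 0.1031×(-2.2721)=-0.2342, 0.0567×(-2.8700)=-0.1627.
Sum = -2.4600, so H' = 2.46.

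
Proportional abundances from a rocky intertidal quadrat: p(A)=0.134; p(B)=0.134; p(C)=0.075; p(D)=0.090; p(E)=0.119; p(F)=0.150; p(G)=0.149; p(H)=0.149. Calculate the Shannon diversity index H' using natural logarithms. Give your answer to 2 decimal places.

Each pᵢ ln pᵢ term (working shown to 4 dp, full precision carried): 0.134×(-2.0099)=-0.2693, 0.134×(-2.0099)=-0.2693, 0.075×(-2.5903)=-0.1943, 0.09×(-2.4079)=-0.2167, 0.119×(-2.1286)=-0.2533, 0.15×(-1.8971)=-0.2846, 0.149×(-1.9038)=-0.2837, 0.149×(-1.9038)=-0.2837.
Sum = -2.0549, so H' = 2.05.

2.05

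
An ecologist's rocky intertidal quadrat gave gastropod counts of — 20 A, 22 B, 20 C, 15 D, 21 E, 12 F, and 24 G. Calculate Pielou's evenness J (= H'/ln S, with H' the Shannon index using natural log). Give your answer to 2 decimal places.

0.99

Total N = 20+22+20+15+21+12+24 = 134, so the proportions are 0.1493, 0.1642, 0.1493, 0.1119, 0.1567, 0.0896, 0.1791 (working shown to 4 dp, full precision carried).
H' = −Σ pᵢ ln pᵢ = −((-0.2839) + (-0.2966) + (-0.2839) + (-0.2451) + (-0.2904) + (-0.2161) + (-0.3080)) = 1.9241.
With S = 7 species, ln S = 1.9459, so J = 1.9241/1.9459 = 0.9888, i.e. 0.99 to 2 decimal places.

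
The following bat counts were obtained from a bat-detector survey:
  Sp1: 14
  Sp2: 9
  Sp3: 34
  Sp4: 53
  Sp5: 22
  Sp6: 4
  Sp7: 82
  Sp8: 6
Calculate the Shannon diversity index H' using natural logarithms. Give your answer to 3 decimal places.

1.694

Total N = 14+9+34+53+22+4+82+6 = 224, so the proportions are 0.0625, 0.04018, 0.15179, 0.23661, 0.09821, 0.01786, 0.36607, 0.02679 (working shown to 5 dp, full precision carried).
Each pᵢ ln pᵢ term: 0.0625×(-2.77259)=-0.17329, 0.04018×(-3.21442)=-0.12915, 0.15179×(-1.88529)=-0.28616, 0.23661×(-1.44135)=-0.34103, 0.09821×(-2.32060)=-0.22792, 0.01786×(-4.02535)=-0.07188, 0.36607×(-1.00493)=-0.36787, 0.02679×(-3.61989)=-0.09696.
Sum = -1.69427, so H' = 1.694.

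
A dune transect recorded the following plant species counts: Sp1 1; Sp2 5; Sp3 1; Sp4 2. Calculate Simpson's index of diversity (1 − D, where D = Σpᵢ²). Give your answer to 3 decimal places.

0.617

Total N = 1+5+1+2 = 9, so the proportions are 0.11111, 0.55556, 0.11111, 0.22222 (working shown to 5 dp, full precision carried).
D = 0.11111² + 0.55556² + 0.11111² + 0.22222² = 0.01235 + 0.30864 + 0.01235 + 0.04938 = 0.38272.
So 1 − D = 0.61728, i.e. 0.617 to 3 decimal places.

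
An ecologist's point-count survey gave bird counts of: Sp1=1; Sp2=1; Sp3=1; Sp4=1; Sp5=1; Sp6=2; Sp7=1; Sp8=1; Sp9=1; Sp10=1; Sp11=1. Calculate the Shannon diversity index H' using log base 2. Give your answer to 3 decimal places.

Total N = 1+1+1+1+1+2+1+1+1+1+1 = 12, so the proportions are 0.08333, 0.08333, 0.08333, 0.08333, 0.08333, 0.16667, 0.08333, 0.08333, 0.08333, 0.08333, 0.08333 (working shown to 5 dp, full precision carried).
Each pᵢ log₂ pᵢ term: 0.08333×(-3.58496)=-0.29875, 0.08333×(-3.58496)=-0.29875, 0.08333×(-3.58496)=-0.29875, 0.08333×(-3.58496)=-0.29875, 0.08333×(-3.58496)=-0.29875, 0.16667×(-2.58496)=-0.43083, 0.08333×(-3.58496)=-0.29875, 0.08333×(-3.58496)=-0.29875, 0.08333×(-3.58496)=-0.29875, 0.08333×(-3.58496)=-0.29875, 0.08333×(-3.58496)=-0.29875.
Sum = -3.41830, so H' = 3.418.

3.418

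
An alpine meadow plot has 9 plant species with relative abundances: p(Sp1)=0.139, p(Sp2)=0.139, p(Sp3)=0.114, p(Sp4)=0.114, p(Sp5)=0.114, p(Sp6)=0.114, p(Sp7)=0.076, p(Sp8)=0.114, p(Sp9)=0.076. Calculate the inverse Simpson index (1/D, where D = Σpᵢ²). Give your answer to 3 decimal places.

8.683

D = 0.139² + 0.139² + 0.114² + 0.114² + 0.114² + 0.114² + 0.076² + 0.114² + 0.076² = 0.0193210 + 0.0193210 + 0.0129960 + 0.0129960 + 0.0129960 + 0.0129960 + 0.0057760 + 0.0129960 + 0.0057760 = 0.1151740 (working shown to 7 dp, full precision carried).
So 1/D = 8.68252, i.e. 8.683 to 3 decimal places.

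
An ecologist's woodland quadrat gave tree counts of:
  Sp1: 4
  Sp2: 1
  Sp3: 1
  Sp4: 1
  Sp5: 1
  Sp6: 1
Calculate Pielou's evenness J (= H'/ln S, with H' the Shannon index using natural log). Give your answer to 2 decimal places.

Total N = 4+1+1+1+1+1 = 9, so the proportions are 0.4444, 0.1111, 0.1111, 0.1111, 0.1111, 0.1111 (working shown to 4 dp, full precision carried).
H' = −Σ pᵢ ln pᵢ = −((-0.3604) + (-0.2441) + (-0.2441) + (-0.2441) + (-0.2441) + (-0.2441)) = 1.5811.
With S = 6 species, ln S = 1.7918, so J = 1.5811/1.7918 = 0.8824, i.e. 0.88 to 2 decimal places.

0.88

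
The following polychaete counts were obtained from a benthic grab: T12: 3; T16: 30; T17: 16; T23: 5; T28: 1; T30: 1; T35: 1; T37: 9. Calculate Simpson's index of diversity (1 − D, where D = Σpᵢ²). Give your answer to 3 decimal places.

Total N = 3+30+16+5+1+1+1+9 = 66, so the proportions are 0.04545, 0.45455, 0.24242, 0.07576, 0.01515, 0.01515, 0.01515, 0.13636 (working shown to 5 dp, full precision carried).
D = 0.04545² + 0.45455² + 0.24242² + 0.07576² + 0.01515² + 0.01515² + 0.01515² + 0.13636² = 0.00207 + 0.20661 + 0.05877 + 0.00574 + 0.00023 + 0.00023 + 0.00023 + 0.01860 = 0.29247.
So 1 − D = 0.70753, i.e. 0.708 to 3 decimal places.

0.708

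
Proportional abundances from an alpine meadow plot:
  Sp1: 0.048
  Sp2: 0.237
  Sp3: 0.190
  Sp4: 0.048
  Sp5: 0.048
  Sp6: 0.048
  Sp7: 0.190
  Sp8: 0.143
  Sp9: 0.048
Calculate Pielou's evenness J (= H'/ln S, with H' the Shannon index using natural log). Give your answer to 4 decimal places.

H' = −Σ pᵢ ln pᵢ = −((-0.145755) + (-0.341208) + (-0.315539) + (-0.145755) + (-0.145755) + (-0.145755) + (-0.315539) + (-0.278122) + (-0.145755)) = 1.979181 (working shown to 6 dp, full precision carried).
With S = 9 species, ln S = 2.197225, so J = 1.979181/2.197225 = 0.900764, i.e. 0.9008 to 4 decimal places.

0.9008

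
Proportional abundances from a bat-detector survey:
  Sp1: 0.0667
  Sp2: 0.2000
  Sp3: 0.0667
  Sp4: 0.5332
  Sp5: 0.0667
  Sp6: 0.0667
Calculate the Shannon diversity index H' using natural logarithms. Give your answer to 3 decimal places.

Each pᵢ ln pᵢ term (working shown to 5 dp, full precision carried): 0.0667×(-2.70755)=-0.18059, 0.2×(-1.60944)=-0.32189, 0.0667×(-2.70755)=-0.18059, 0.5332×(-0.62886)=-0.33531, 0.0667×(-2.70755)=-0.18059, 0.0667×(-2.70755)=-0.18059.
Sum = -1.37957, so H' = 1.380.

1.380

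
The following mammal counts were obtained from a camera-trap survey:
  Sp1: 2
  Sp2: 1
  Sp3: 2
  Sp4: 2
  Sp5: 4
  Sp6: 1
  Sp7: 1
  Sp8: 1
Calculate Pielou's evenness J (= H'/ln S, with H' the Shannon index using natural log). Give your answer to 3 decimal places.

Total N = 2+1+2+2+4+1+1+1 = 14, so the proportions are 0.14286, 0.07143, 0.14286, 0.14286, 0.28571, 0.07143, 0.07143, 0.07143 (working shown to 5 dp, full precision carried).
H' = −Σ pᵢ ln pᵢ = −((-0.27799) + (-0.18850) + (-0.27799) + (-0.27799) + (-0.35793) + (-0.18850) + (-0.18850) + (-0.18850)) = 1.94591.
With S = 8 species, ln S = 2.07944, so J = 1.94591/2.07944 = 0.93578, i.e. 0.936 to 3 decimal places.

0.936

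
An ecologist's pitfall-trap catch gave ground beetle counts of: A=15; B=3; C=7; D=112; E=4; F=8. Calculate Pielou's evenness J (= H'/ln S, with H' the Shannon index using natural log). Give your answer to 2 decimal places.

0.51

Total N = 15+3+7+112+4+8 = 149, so the proportions are 0.1007, 0.0201, 0.047, 0.7517, 0.0268, 0.0537 (working shown to 4 dp, full precision carried).
H' = −Σ pᵢ ln pᵢ = −((-0.2311) + (-0.0786) + (-0.1437) + (-0.2146) + (-0.0971) + (-0.1570)) = 0.9221.
With S = 6 species, ln S = 1.7918, so J = 0.9221/1.7918 = 0.5147, i.e. 0.51 to 2 decimal places.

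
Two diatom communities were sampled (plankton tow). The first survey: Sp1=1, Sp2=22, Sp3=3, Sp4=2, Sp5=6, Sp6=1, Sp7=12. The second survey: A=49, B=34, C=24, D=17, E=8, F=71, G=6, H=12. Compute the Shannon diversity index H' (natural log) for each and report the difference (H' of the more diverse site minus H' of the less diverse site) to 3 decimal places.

0.361

The first survey: N=47, proportions 0.02128, 0.46809, 0.06383, 0.04255, 0.12766, 0.02128, 0.25532, giving H' = 1.44048 (working shown to 5 dp, full precision carried).
The second survey: N=221, proportions 0.22172, 0.15385, 0.1086, 0.07692, 0.0362, 0.32127, 0.02715, 0.0543, giving H' = 1.80138.
Difference = |1.44048 − 1.80138| = 0.36090, i.e. 0.361 to 3 decimal places.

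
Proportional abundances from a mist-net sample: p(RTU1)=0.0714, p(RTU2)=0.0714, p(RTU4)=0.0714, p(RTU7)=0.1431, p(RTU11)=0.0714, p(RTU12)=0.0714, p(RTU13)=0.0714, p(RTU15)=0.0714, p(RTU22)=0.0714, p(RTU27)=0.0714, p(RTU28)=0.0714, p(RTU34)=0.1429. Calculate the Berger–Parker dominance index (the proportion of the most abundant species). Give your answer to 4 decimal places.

The largest proportion is 0.1431, i.e. d = 0.1431 to 4 decimal places.

0.1431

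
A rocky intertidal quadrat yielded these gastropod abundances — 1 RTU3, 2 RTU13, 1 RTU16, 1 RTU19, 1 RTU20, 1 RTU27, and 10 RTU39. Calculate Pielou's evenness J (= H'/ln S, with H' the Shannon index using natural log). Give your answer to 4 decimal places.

Total N = 1+2+1+1+1+1+10 = 17, so the proportions are 0.058824, 0.117647, 0.058824, 0.058824, 0.058824, 0.058824, 0.588235 (working shown to 6 dp, full precision carried).
H' = −Σ pᵢ ln pᵢ = −((-0.166660) + (-0.251772) + (-0.166660) + (-0.166660) + (-0.166660) + (-0.166660) + (-0.312134)) = 1.397205.
With S = 7 species, ln S = 1.945910, so J = 1.397205/1.945910 = 0.718021, i.e. 0.7180 to 4 decimal places.

0.7180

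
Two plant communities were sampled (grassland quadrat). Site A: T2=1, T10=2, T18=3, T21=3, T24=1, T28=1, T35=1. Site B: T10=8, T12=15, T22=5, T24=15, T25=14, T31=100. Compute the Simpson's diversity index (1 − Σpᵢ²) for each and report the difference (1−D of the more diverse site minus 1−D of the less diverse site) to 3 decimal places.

Site A: N=12, proportions 0.083333, 0.166667, 0.25, 0.25, 0.083333, 0.083333, 0.083333, giving 1−D = 0.819444 (working shown to 6 dp, full precision carried).
Site B: N=157, proportions 0.050955, 0.095541, 0.031847, 0.095541, 0.089172, 0.636943, giving 1−D = 0.564485.
Difference = |0.819444 − 0.564485| = 0.254959, i.e. 0.255 to 3 decimal places.

0.255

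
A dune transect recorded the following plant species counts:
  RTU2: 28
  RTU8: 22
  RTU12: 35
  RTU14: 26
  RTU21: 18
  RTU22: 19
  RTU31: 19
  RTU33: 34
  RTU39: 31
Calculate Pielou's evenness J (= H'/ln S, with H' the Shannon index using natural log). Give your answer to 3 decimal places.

0.987

Total N = 28+22+35+26+18+19+19+34+31 = 232, so the proportions are 0.12069, 0.09483, 0.15086, 0.11207, 0.07759, 0.0819, 0.0819, 0.14655, 0.13362 (working shown to 5 dp, full precision carried).
H' = −Σ pᵢ ln pᵢ = −((-0.25520) + (-0.22338) + (-0.28534) + (-0.24528) + (-0.19834) + (-0.20493) + (-0.20493) + (-0.28143) + (-0.26895)) = 2.16778.
With S = 9 species, ln S = 2.19722, so J = 2.16778/2.19722 = 0.98660, i.e. 0.987 to 3 decimal places.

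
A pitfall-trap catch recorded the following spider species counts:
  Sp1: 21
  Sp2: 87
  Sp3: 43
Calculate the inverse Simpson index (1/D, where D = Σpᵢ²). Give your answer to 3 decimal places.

2.313

Total N = 21+87+43 = 151, so the proportions are 0.139073, 0.576159, 0.284768 (working shown to 6 dp, full precision carried).
D = 0.139073² + 0.576159² + 0.284768² = 0.019341 + 0.331959 + 0.081093 = 0.432393.
So 1/D = 2.31271, i.e. 2.313 to 3 decimal places.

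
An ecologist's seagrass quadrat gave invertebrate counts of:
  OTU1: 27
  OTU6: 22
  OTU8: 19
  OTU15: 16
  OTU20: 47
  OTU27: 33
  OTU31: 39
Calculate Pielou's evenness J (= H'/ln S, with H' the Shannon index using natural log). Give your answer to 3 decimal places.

0.967

Total N = 27+22+19+16+47+33+39 = 203, so the proportions are 0.133, 0.10837, 0.0936, 0.07882, 0.23153, 0.16256, 0.19212 (working shown to 5 dp, full precision carried).
H' = −Σ pᵢ ln pᵢ = −((-0.26832) + (-0.24083) + (-0.22171) + (-0.20025) + (-0.33874) + (-0.29533) + (-0.31693)) = 1.88209.
With S = 7 species, ln S = 1.94591, so J = 1.88209/1.94591 = 0.96720, i.e. 0.967 to 3 decimal places.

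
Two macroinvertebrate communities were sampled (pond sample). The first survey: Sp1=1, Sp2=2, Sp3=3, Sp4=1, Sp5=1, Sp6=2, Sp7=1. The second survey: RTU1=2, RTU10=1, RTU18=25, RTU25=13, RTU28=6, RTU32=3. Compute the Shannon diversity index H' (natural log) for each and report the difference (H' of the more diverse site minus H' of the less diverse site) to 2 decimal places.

The first survey: N=11, proportions 0.0909, 0.1818, 0.2727, 0.0909, 0.0909, 0.1818, 0.0909, giving H' = 1.8462 (working shown to 4 dp, full precision carried).
The second survey: N=50, proportions 0.04, 0.02, 0.5, 0.26, 0.12, 0.06, giving H' = 1.3270.
Difference = |1.8462 − 1.3270| = 0.5192, i.e. 0.52 to 2 decimal places.

0.52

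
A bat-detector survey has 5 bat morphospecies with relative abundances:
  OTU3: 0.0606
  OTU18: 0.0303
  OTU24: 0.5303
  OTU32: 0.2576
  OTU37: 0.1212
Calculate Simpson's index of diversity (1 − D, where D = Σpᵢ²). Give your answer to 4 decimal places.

D = 0.0606² + 0.0303² + 0.5303² + 0.2576² + 0.1212² = 0.003672 + 0.000918 + 0.281218 + 0.066358 + 0.014689 = 0.366856 (working shown to 6 dp, full precision carried).
So 1 − D = 0.633144, i.e. 0.6331 to 4 decimal places.

0.6331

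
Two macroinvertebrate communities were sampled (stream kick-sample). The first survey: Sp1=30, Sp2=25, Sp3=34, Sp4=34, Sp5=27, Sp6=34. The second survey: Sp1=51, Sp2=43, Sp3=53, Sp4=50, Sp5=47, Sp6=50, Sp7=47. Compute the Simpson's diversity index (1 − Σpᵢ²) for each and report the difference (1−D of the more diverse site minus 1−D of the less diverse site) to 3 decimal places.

The first survey: N=184, proportions 0.16304, 0.13587, 0.18478, 0.18478, 0.14674, 0.18478, giving 1−D = 0.83099 (working shown to 5 dp, full precision carried).
The second survey: N=341, proportions 0.14956, 0.1261, 0.15543, 0.14663, 0.13783, 0.14663, 0.13783, giving 1−D = 0.85658.
Difference = |0.83099 − 0.85658| = 0.02559, i.e. 0.026 to 3 decimal places.

0.026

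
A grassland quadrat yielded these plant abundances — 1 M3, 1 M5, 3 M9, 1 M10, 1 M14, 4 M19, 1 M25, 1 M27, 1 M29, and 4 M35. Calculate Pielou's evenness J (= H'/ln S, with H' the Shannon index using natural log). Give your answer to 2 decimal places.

Total N = 1+1+3+1+1+4+1+1+1+4 = 18, so the proportions are 0.0556, 0.0556, 0.1667, 0.0556, 0.0556, 0.2222, 0.0556, 0.0556, 0.0556, 0.2222 (working shown to 4 dp, full precision carried).
H' = −Σ pᵢ ln pᵢ = −((-0.1606) + (-0.1606) + (-0.2986) + (-0.1606) + (-0.1606) + (-0.3342) + (-0.1606) + (-0.1606) + (-0.1606) + (-0.3342)) = 2.0911.
With S = 10 species, ln S = 2.3026, so J = 2.0911/2.3026 = 0.9082, i.e. 0.91 to 2 decimal places.

0.91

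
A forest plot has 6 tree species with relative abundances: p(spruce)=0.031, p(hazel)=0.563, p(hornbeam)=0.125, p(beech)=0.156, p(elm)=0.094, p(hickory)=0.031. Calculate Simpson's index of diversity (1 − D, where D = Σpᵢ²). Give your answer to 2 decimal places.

D = 0.031² + 0.563² + 0.125² + 0.156² + 0.094² + 0.031² = 0.0010 + 0.3170 + 0.0156 + 0.0243 + 0.0088 + 0.0010 = 0.3677 (working shown to 4 dp, full precision carried).
So 1 − D = 0.6323, i.e. 0.63 to 2 decimal places.

0.63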